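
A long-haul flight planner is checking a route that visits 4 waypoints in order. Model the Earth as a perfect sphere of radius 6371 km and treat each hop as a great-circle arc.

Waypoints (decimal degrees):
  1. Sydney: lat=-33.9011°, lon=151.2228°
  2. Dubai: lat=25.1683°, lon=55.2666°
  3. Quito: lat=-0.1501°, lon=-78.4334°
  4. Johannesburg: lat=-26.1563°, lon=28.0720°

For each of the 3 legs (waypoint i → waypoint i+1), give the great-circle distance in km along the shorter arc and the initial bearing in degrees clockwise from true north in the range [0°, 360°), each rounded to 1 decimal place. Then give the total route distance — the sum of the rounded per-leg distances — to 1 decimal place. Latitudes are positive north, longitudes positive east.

Leg 1: dist=12050.2 km, bearing=288.5°
Leg 2: dist=14320.3 km, bearing=292.0°
Leg 3: dist=11642.8 km, bearing=117.2°
Total: 38013.3 km

Leg 1: φ1=-0.5916858, φ2=0.4392697, Δφ=1.0309555, Δλ=-1.6747516 rad; a=sin²(Δφ/2)+cosφ1·cosφ2·sin²(Δλ/2)=0.6575774156; c=2·atan2(√a, √(1-a))=1.891416122; dist=6371·c=12050.212 ≈ 12050.2 km; running total=12050.2 km
Leg 1 bearing: y=sinΔλ·cosφ2=-0.90017652, x=cosφ1·sinφ2-sinφ1·cosφ2·cosΔλ=0.30059886; θ=atan2(y, x)=-71.5341° <0 so +360° → 288.4659° ≈ 288.5°
Leg 2: φ1=0.4392697, φ2=-0.0026197, Δφ=-0.4418894, Δλ=-2.3335052 rad; a=sin²(Δφ/2)+cosφ1·cosφ2·sin²(Δλ/2)=0.8132018618; c=2·atan2(√a, √(1-a))=2.247727362; dist=6371·c=14320.271 ≈ 14320.3 km; running total=26370.5 km
Leg 2 bearing: y=sinΔλ·cosφ2=-0.72296467, x=cosφ1·sinφ2-sinφ1·cosφ2·cosΔλ=0.29144548; θ=atan2(y, x)=-68.0444° <0 so +360° → 291.9556° ≈ 292.0°
Leg 3: φ1=-0.0026197, φ2=-0.4565136, Δφ=-0.4538938, Δλ=1.8588699 rad; a=sin²(Δφ/2)+cosφ1·cosφ2·sin²(Δλ/2)=0.6269280556; c=2·atan2(√a, √(1-a))=1.827461217; dist=6371·c=11642.755 ≈ 11642.8 km; running total=38013.3 km
Leg 3 bearing: y=sinΔλ·cosφ2=0.86060762, x=cosφ1·sinφ2-sinφ1·cosφ2·cosΔλ=-0.44148793; θ=atan2(y, x)=117.1576° ≈ 117.2°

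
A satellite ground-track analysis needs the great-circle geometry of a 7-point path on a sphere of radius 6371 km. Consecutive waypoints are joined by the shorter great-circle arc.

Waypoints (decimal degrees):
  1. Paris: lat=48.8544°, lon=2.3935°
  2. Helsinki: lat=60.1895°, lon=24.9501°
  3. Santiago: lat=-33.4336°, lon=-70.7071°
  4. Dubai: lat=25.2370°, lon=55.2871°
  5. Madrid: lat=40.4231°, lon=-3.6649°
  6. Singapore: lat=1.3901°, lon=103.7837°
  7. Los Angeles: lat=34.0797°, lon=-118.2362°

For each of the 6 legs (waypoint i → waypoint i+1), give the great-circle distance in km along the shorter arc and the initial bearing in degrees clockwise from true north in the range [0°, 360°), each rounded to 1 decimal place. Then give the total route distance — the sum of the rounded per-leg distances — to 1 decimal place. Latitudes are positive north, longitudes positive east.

Leg 1: φ1=0.8526701, φ2=1.0505050, Δφ=0.1978348, Δλ=0.3936869 rad; a=sin²(Δφ/2)+cosφ1·cosφ2·sin²(Δλ/2)=0.0222642228; c=2·atan2(√a, √(1-a))=0.299542619; dist=6371·c=1908.386 ≈ 1908.4 km; running total=1908.4 km
Leg 1 bearing: y=sinΔλ·cosφ2=0.19069818, x=cosφ1·sinφ2-sinφ1·cosφ2·cosΔλ=0.22518507; θ=atan2(y, x)=40.2596° ≈ 40.3°
Leg 2: φ1=1.0505050, φ2=-0.5835264, Δφ=-1.6340314, Δλ=-1.6695331 rad; a=sin²(Δφ/2)+cosφ1·cosφ2·sin²(Δλ/2)=0.7594795612; c=2·atan2(√a, √(1-a))=2.116429140; dist=6371·c=13483.770 ≈ 13483.8 km; running total=15392.2 km
Leg 2 bearing: y=sinΔλ·cosφ2=-0.83046033, x=cosφ1·sinφ2-sinφ1·cosφ2·cosΔλ=-0.20252670; θ=atan2(y, x)=-103.7054° <0 so +360° → 256.2946° ≈ 256.3°
Leg 3: φ1=-0.5835264, φ2=0.4404687, Δφ=1.0239951, Δλ=2.1990136 rad; a=sin²(Δφ/2)+cosφ1·cosφ2·sin²(Δλ/2)=0.8392769367; c=2·atan2(√a, √(1-a))=2.316588444; dist=6371·c=14758.985 ≈ 14759.0 km; running total=30151.2 km
Leg 3 bearing: y=sinΔλ·cosφ2=0.73185168, x=cosφ1·sinφ2-sinφ1·cosφ2·cosΔλ=0.06291069; θ=atan2(y, x)=85.0869° ≈ 85.1°
Leg 4: φ1=0.4404687, φ2=0.7055162, Δφ=0.2650474, Δλ=-1.0289065 rad; a=sin²(Δφ/2)+cosφ1·cosφ2·sin²(Δλ/2)=0.1841886883; c=2·atan2(√a, √(1-a))=0.887151933; dist=6371·c=5652.045 ≈ 5652.0 km; running total=35803.2 km
Leg 4 bearing: y=sinΔλ·cosφ2=-0.65221300, x=cosφ1·sinφ2-sinφ1·cosφ2·cosΔλ=0.41913132; θ=atan2(y, x)=-57.2740° <0 so +360° → 302.7260° ≈ 302.7°
Leg 5: φ1=0.7055162, φ2=0.0242618, Δφ=-0.6812544, Δλ=1.8753318 rad; a=sin²(Δφ/2)+cosφ1·cosφ2·sin²(Δλ/2)=0.6062356564; c=2·atan2(√a, √(1-a))=1.784899652; dist=6371·c=11371.596 ≈ 11371.6 km; running total=47174.8 km
Leg 5 bearing: y=sinΔλ·cosφ2=0.95370557, x=cosφ1·sinφ2-sinφ1·cosφ2·cosΔλ=0.21284180; θ=atan2(y, x)=77.4193° ≈ 77.4°
Leg 6: φ1=0.0242618, φ2=0.5948030, Δφ=0.5705412, Δλ=-3.8749783 rad; a=sin²(Δφ/2)+cosφ1·cosφ2·sin²(Δλ/2)=0.8007745197; c=2·atan2(√a, √(1-a))=2.216235144; dist=6371·c=14119.634 ≈ 14119.6 km; running total=61294.4 km
Leg 6 bearing: y=sinΔλ·cosφ2=0.55442714, x=cosφ1·sinφ2-sinφ1·cosφ2·cosΔλ=0.57510808; θ=atan2(y, x)=43.9511° ≈ 44.0°

Leg 1: dist=1908.4 km, bearing=40.3°
Leg 2: dist=13483.8 km, bearing=256.3°
Leg 3: dist=14759.0 km, bearing=85.1°
Leg 4: dist=5652.0 km, bearing=302.7°
Leg 5: dist=11371.6 km, bearing=77.4°
Leg 6: dist=14119.6 km, bearing=44.0°
Total: 61294.4 km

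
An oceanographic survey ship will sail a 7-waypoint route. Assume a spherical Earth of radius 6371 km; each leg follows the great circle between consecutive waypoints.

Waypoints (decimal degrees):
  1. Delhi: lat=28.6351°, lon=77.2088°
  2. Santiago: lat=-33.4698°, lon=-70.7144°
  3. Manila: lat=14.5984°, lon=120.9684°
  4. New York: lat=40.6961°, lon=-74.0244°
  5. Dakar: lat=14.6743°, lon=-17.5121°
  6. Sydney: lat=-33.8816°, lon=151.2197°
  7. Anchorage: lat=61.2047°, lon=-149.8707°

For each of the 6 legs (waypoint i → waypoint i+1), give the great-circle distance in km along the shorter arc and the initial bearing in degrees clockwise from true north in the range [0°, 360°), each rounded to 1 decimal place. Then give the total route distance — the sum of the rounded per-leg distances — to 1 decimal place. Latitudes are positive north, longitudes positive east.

Leg 1: dist=16925.1 km, bearing=251.8°
Leg 2: dist=17608.9 km, bearing=212.1°
Leg 3: dist=13675.0 km, bearing=13.5°
Leg 4: dist=6144.5 km, bearing=100.9°
Leg 5: dist=17597.3 km, bearing=154.0°
Leg 6: dist=11829.2 km, bearing=25.5°
Total: 83780.0 km

Leg 1: φ1=0.4997768, φ2=-0.5841582, Δφ=-1.0839350, Δλ=-2.5817469 rad; a=sin²(Δφ/2)+cosφ1·cosφ2·sin²(Δλ/2)=0.9423350443; c=2·atan2(√a, √(1-a))=2.656582228; dist=6371·c=16925.085 ≈ 16925.1 km; running total=16925.1 km
Leg 1 bearing: y=sinΔλ·cosφ2=-0.44299410, x=cosφ1·sinφ2-sinφ1·cosφ2·cosΔλ=-0.14531021; θ=atan2(y, x)=-108.1604° <0 so +360° → 251.8396° ≈ 251.8°
Leg 2: φ1=-0.5841582, φ2=0.2547901, Δφ=0.8389484, Δλ=3.3454960 rad; a=sin²(Δφ/2)+cosφ1·cosφ2·sin²(Δλ/2)=0.9647618636; c=2·atan2(√a, √(1-a))=2.763915518; dist=6371·c=17608.906 ≈ 17608.9 km; running total=34534.0 km
Leg 2 bearing: y=sinΔλ·cosφ2=-0.19595607, x=cosφ1·sinφ2-sinφ1·cosφ2·cosΔλ=-0.31238895; θ=atan2(y, x)=-147.9007° <0 so +360° → 212.0993° ≈ 212.1°
Leg 3: φ1=0.2547901, φ2=0.7102809, Δφ=0.4554908, Δλ=-3.4032664 rad; a=sin²(Δφ/2)+cosφ1·cosφ2·sin²(Δλ/2)=0.7721910073; c=2·atan2(√a, √(1-a))=2.146448549; dist=6371·c=13675.024 ≈ 13675.0 km; running total=48209.0 km
Leg 3 bearing: y=sinΔλ·cosφ2=0.19613906, x=cosφ1·sinφ2-sinφ1·cosφ2·cosΔλ=0.81558426; θ=atan2(y, x)=13.5222° ≈ 13.5°
Leg 4: φ1=0.7102809, φ2=0.2561149, Δφ=-0.4541661, Δλ=0.9863257 rad; a=sin²(Δφ/2)+cosφ1·cosφ2·sin²(Δλ/2)=0.2150675320; c=2·atan2(√a, √(1-a))=0.964454845; dist=6371·c=6144.542 ≈ 6144.5 km; running total=54353.5 km
Leg 4 bearing: y=sinΔλ·cosφ2=0.80680030, x=cosφ1·sinφ2-sinφ1·cosφ2·cosΔλ=-0.15597187; θ=atan2(y, x)=100.9415° ≈ 100.9°
Leg 5: φ1=0.2561149, φ2=-0.5913455, Δφ=-0.8474603, Δλ=2.9449255 rad; a=sin²(Δφ/2)+cosφ1·cosφ2·sin²(Δλ/2)=0.9644265431; c=2·atan2(√a, √(1-a))=2.762101039; dist=6371·c=17597.346 ≈ 17597.3 km; running total=71950.8 km
Leg 5 bearing: y=sinΔλ·cosφ2=0.16222093, x=cosφ1·sinφ2-sinφ1·cosφ2·cosΔλ=-0.33304101; θ=atan2(y, x)=154.0298° ≈ 154.0°
Leg 6: φ1=-0.5913455, φ2=1.0682235, Δφ=1.6595690, Δλ=-5.2550188 rad; a=sin²(Δφ/2)+cosφ1·cosφ2·sin²(Δλ/2)=0.6410230267; c=2·atan2(√a, √(1-a))=1.856722406; dist=6371·c=11829.178 ≈ 11829.2 km; running total=83780.0 km
Leg 6 bearing: y=sinΔλ·cosφ2=0.41248994, x=cosφ1·sinφ2-sinφ1·cosφ2·cosΔλ=0.86619979; θ=atan2(y, x)=25.4641° ≈ 25.5°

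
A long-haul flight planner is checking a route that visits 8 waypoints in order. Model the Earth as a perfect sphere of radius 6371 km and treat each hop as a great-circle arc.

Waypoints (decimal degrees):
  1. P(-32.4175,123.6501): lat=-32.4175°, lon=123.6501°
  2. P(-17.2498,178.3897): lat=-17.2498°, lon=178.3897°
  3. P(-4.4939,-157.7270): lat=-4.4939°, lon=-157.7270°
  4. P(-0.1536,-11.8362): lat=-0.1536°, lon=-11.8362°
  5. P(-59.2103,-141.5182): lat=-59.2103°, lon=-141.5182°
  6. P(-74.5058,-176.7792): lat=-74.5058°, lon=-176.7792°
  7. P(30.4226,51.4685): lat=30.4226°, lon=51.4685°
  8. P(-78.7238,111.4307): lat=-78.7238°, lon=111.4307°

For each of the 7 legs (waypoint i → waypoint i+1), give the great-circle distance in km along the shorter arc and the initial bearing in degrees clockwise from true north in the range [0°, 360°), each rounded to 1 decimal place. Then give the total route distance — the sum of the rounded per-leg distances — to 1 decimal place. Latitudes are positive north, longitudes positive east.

Leg 1: φ1=-0.5657921, φ2=-0.3010658, Δφ=0.2647263, Δλ=0.9553863 rad; a=sin²(Δφ/2)+cosφ1·cosφ2·sin²(Δλ/2)=0.1878097989; c=2·atan2(√a, √(1-a))=0.896458262; dist=6371·c=5711.336 ≈ 5711.3 km; running total=5711.3 km
Leg 1 bearing: y=sinΔλ·cosφ2=0.77980976, x=cosφ1·sinφ2-sinφ1·cosφ2·cosΔλ=0.04523114; θ=atan2(y, x)=86.6804° ≈ 86.7°
Leg 2: φ1=-0.3010658, φ2=-0.0784334, Δφ=0.2226325, Δλ=-5.8663431 rad; a=sin²(Δφ/2)+cosφ1·cosφ2·sin²(Δλ/2)=0.0531027686; c=2·atan2(√a, √(1-a))=0.465060437; dist=6371·c=2962.900 ≈ 2962.9 km; running total=8674.2 km
Leg 2 bearing: y=sinΔλ·cosφ2=0.40363038, x=cosφ1·sinφ2-sinφ1·cosφ2·cosΔλ=0.19548396; θ=atan2(y, x)=64.1584° ≈ 64.2°
Leg 3: φ1=-0.0784334, φ2=-0.0026808, Δφ=0.0757525, Δλ=2.5462748 rad; a=sin²(Δφ/2)+cosφ1·cosφ2·sin²(Δλ/2)=0.9126059204; c=2·atan2(√a, √(1-a))=2.541373481; dist=6371·c=16191.090 ≈ 16191.1 km; running total=24865.3 km
Leg 3 bearing: y=sinΔλ·cosφ2=0.56076993, x=cosφ1·sinφ2-sinφ1·cosφ2·cosΔλ=-0.06754627; θ=atan2(y, x)=96.8683° ≈ 96.9°
Leg 4: φ1=-0.0026808, φ2=-1.0334147, Δφ=-1.0307339, Δλ=-2.2633779 rad; a=sin²(Δφ/2)+cosφ1·cosφ2·sin²(Δλ/2)=0.6622749880; c=2·atan2(√a, √(1-a))=1.901332238; dist=6371·c=12113.388 ≈ 12113.4 km; running total=36978.7 km
Leg 4 bearing: y=sinΔλ·cosφ2=-0.39394944, x=cosφ1·sinφ2-sinφ1·cosφ2·cosΔλ=-0.85992508; θ=atan2(y, x)=-155.3865° <0 so +360° → 204.6135° ≈ 204.6°
Leg 5: φ1=-1.0334147, φ2=-1.3003715, Δφ=-0.2669568, Δλ=-0.6154205 rad; a=sin²(Δφ/2)+cosφ1·cosφ2·sin²(Δλ/2)=0.0302553017; c=2·atan2(√a, √(1-a))=0.349659554; dist=6371·c=2227.681 ≈ 2227.7 km; running total=39206.4 km
Leg 5 bearing: y=sinΔλ·cosφ2=-0.15422092, x=cosφ1·sinφ2-sinφ1·cosφ2·cosΔλ=-0.30590126; θ=atan2(y, x)=-153.2449° <0 so +360° → 206.7551° ≈ 206.8°
Leg 6: φ1=-1.3003715, φ2=0.5309745, Δφ=1.8313461, Δλ=3.9836739 rad; a=sin²(Δφ/2)+cosφ1·cosφ2·sin²(Δλ/2)=0.8206849804; c=2·atan2(√a, √(1-a))=2.267078852; dist=6371·c=14443.559 ≈ 14443.6 km; running total=53650.0 km
Leg 6 bearing: y=sinΔλ·cosφ2=-0.64331267, x=cosφ1·sinφ2-sinφ1·cosφ2·cosΔλ=-0.41808299; θ=atan2(y, x)=-123.0195° <0 so +360° → 236.9805° ≈ 237.0°
Leg 7: φ1=0.5309745, φ2=-1.3739895, Δφ=-1.9049640, Δλ=1.0465378 rad; a=sin²(Δφ/2)+cosφ1·cosφ2·sin²(Δλ/2)=0.7060973206; c=2·atan2(√a, √(1-a))=1.995657873; dist=6371·c=12714.336 ≈ 12714.3 km; running total=66364.3 km
Leg 7 bearing: y=sinΔλ·cosφ2=0.16927702, x=cosφ1·sinφ2-sinφ1·cosφ2·cosΔλ=-0.89523230; θ=atan2(y, x)=169.2925° ≈ 169.3°

Leg 1: dist=5711.3 km, bearing=86.7°
Leg 2: dist=2962.9 km, bearing=64.2°
Leg 3: dist=16191.1 km, bearing=96.9°
Leg 4: dist=12113.4 km, bearing=204.6°
Leg 5: dist=2227.7 km, bearing=206.8°
Leg 6: dist=14443.6 km, bearing=237.0°
Leg 7: dist=12714.3 km, bearing=169.3°
Total: 66364.3 km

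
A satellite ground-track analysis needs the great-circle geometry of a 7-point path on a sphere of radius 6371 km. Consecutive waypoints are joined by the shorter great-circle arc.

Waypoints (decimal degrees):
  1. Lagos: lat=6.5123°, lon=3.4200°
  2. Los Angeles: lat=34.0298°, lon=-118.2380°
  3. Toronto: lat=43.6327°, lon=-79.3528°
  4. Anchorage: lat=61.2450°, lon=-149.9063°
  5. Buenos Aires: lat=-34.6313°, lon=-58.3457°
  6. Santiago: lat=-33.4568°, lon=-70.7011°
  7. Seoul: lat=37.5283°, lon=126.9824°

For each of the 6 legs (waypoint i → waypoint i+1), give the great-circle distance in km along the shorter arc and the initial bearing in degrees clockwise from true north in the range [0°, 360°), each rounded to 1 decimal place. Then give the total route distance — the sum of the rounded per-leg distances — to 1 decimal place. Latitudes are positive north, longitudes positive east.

Leg 1: φ1=0.1136611, φ2=0.5939321, Δφ=0.4802710, Δλ=-2.1233327 rad; a=sin²(Δφ/2)+cosφ1·cosφ2·sin²(Δλ/2)=0.6843443312; c=2·atan2(√a, √(1-a))=1.948394234; dist=6371·c=12413.220 ≈ 12413.2 km; running total=12413.2 km
Leg 1 bearing: y=sinΔλ·cosφ2=-0.70542587, x=cosφ1·sinφ2-sinφ1·cosφ2·cosΔλ=0.60534537; θ=atan2(y, x)=-49.3662° <0 so +360° → 310.6338° ≈ 310.6°
Leg 2: φ1=0.5939321, φ2=0.7615343, Δφ=0.1676022, Δλ=0.6786748 rad; a=sin²(Δφ/2)+cosφ1·cosφ2·sin²(Δλ/2)=0.0734656243; c=2·atan2(√a, √(1-a))=0.548957900; dist=6371·c=3497.411 ≈ 3497.4 km; running total=15910.6 km
Leg 2 bearing: y=sinΔλ·cosφ2=0.45436043, x=cosφ1·sinφ2-sinφ1·cosφ2·cosΔλ=0.25657416; θ=atan2(y, x)=60.5469° ≈ 60.5°
Leg 3: φ1=0.7615343, φ2=1.0689269, Δφ=0.3073926, Δλ=-1.2313909 rad; a=sin²(Δφ/2)+cosφ1·cosφ2·sin²(Δλ/2)=0.1395694694; c=2·atan2(√a, √(1-a))=0.765752439; dist=6371·c=4878.609 ≈ 4878.6 km; running total=20789.2 km
Leg 3 bearing: y=sinΔλ·cosφ2=-0.45362184, x=cosφ1·sinφ2-sinφ1·cosφ2·cosΔλ=0.52401008; θ=atan2(y, x)=-40.8819° <0 so +360° → 319.1181° ≈ 319.1°
Leg 4: φ1=1.0689269, φ2=-0.6044302, Δφ=-1.6733571, Δλ=1.5980339 rad; a=sin²(Δφ/2)+cosφ1·cosφ2·sin²(Δλ/2)=0.7544971620; c=2·atan2(√a, √(1-a))=2.104812368; dist=6371·c=13409.760 ≈ 13409.8 km; running total=34199.0 km
Leg 4 bearing: y=sinΔλ·cosφ2=0.82252084, x=cosφ1·sinφ2-sinφ1·cosφ2·cosΔλ=-0.25374052; θ=atan2(y, x)=107.1445° ≈ 107.1°
Leg 5: φ1=-0.6044302, φ2=-0.5839313, Δφ=0.0204989, Δλ=-0.2156424 rad; a=sin²(Δφ/2)+cosφ1·cosφ2·sin²(Δλ/2)=0.0080548426; c=2·atan2(√a, √(1-a))=0.179739398; dist=6371·c=1145.120 ≈ 1145.1 km; running total=35344.1 km
Leg 5 bearing: y=sinΔλ·cosφ2=-0.17851972, x=cosφ1·sinφ2-sinφ1·cosφ2·cosΔλ=0.00951624; θ=atan2(y, x)=-86.9487° <0 so +360° → 273.0513° ≈ 273.1°
Leg 6: φ1=-0.5839313, φ2=0.6549924, Δφ=1.2389237, Δλ=3.4502280 rad; a=sin²(Δφ/2)+cosφ1·cosφ2·sin²(Δλ/2)=0.9831064139; c=2·atan2(√a, √(1-a))=2.880904459; dist=6371·c=18354.242 ≈ 18354.2 km; running total=53698.3 km
Leg 6 bearing: y=sinΔλ·cosφ2=-0.24089662, x=cosφ1·sinφ2-sinφ1·cosφ2·cosΔλ=0.09166020; θ=atan2(y, x)=-69.1684° <0 so +360° → 290.8316° ≈ 290.8°

Leg 1: dist=12413.2 km, bearing=310.6°
Leg 2: dist=3497.4 km, bearing=60.5°
Leg 3: dist=4878.6 km, bearing=319.1°
Leg 4: dist=13409.8 km, bearing=107.1°
Leg 5: dist=1145.1 km, bearing=273.1°
Leg 6: dist=18354.2 km, bearing=290.8°
Total: 53698.3 km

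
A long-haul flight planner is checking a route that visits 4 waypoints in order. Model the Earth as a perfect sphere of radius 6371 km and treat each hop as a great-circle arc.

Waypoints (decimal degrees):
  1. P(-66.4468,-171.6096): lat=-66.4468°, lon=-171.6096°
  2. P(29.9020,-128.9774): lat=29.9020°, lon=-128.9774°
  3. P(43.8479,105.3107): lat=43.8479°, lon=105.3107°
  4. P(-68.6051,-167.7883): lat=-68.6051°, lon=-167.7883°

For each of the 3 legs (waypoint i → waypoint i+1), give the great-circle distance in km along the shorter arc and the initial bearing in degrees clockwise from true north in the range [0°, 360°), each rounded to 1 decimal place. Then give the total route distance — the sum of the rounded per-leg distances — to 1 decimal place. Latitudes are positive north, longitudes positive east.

Leg 1: dist=11304.2 km, bearing=36.8°
Leg 2: dist=10132.3 km, bearing=324.1°
Leg 3: dist=14356.2 km, bearing=152.0°
Total: 35792.7 km

Leg 1: φ1=-1.1597154, φ2=0.5218884, Δφ=1.6816038, Δλ=0.7440723 rad; a=sin²(Δφ/2)+cosφ1·cosφ2·sin²(Δλ/2)=0.6010650193; c=2·atan2(√a, √(1-a))=1.774328693; dist=6371·c=11304.248 ≈ 11304.2 km; running total=11304.2 km
Leg 1 bearing: y=sinΔλ·cosφ2=0.58712832, x=cosφ1·sinφ2-sinφ1·cosφ2·cosΔλ=0.78385189; θ=atan2(y, x)=36.8343° ≈ 36.8°
Leg 2: φ1=0.5218884, φ2=0.7652902, Δφ=0.2434019, Δλ=4.0890987 rad; a=sin²(Δφ/2)+cosφ1·cosφ2·sin²(Δλ/2)=0.5097877927; c=2·atan2(√a, √(1-a))=1.590373163; dist=6371·c=10132.267 ≈ 10132.3 km; running total=21436.5 km
Leg 2 bearing: y=sinΔλ·cosφ2=-0.58557206, x=cosφ1·sinφ2-sinφ1·cosφ2·cosΔλ=0.81038395; θ=atan2(y, x)=-35.8513° <0 so +360° → 324.1487° ≈ 324.1°
Leg 3: φ1=0.7652902, φ2=-1.1973849, Δφ=-1.9626751, Δλ=-4.7664767 rad; a=sin²(Δφ/2)+cosφ1·cosφ2·sin²(Δλ/2)=0.8153926956; c=2·atan2(√a, √(1-a))=2.253361280; dist=6371·c=14356.165 ≈ 14356.2 km; running total=35792.7 km
Leg 3 bearing: y=sinΔλ·cosφ2=0.36426044, x=cosφ1·sinφ2-sinφ1·cosφ2·cosΔλ=-0.68514533; θ=atan2(y, x)=152.0025° ≈ 152.0°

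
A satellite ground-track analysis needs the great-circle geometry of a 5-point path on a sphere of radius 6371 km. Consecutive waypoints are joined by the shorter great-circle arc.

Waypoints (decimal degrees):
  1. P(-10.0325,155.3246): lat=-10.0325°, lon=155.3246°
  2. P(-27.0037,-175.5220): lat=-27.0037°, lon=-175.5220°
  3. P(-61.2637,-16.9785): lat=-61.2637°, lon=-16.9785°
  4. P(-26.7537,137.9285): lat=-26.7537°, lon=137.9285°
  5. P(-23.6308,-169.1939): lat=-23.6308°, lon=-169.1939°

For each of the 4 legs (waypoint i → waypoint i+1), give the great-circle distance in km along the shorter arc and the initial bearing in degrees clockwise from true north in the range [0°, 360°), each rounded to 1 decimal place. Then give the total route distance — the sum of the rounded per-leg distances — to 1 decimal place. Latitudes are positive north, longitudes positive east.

Leg 1: dist=3591.1 km, bearing=125.7°
Leg 2: dist=10011.0 km, bearing=169.9°
Leg 3: dist=9969.8 km, bearing=157.7°
Leg 4: dist=5294.1 km, bearing=98.5°
Total: 28866.0 km

Leg 1: φ1=-0.1751002, φ2=-0.4713035, Δφ=-0.2962033, Δλ=-5.7743625 rad; a=sin²(Δφ/2)+cosφ1·cosφ2·sin²(Δλ/2)=0.0773463877; c=2·atan2(√a, √(1-a))=0.563656396; dist=6371·c=3591.055 ≈ 3591.1 km; running total=3591.1 km
Leg 1 bearing: y=sinΔλ·cosφ2=0.43403913, x=cosφ1·sinφ2-sinφ1·cosφ2·cosΔλ=-0.31155374; θ=atan2(y, x)=125.6708° ≈ 125.7°
Leg 2: φ1=-0.4713035, φ2=-1.0692533, Δφ=-0.5979498, Δλ=2.7671061 rad; a=sin²(Δφ/2)+cosφ1·cosφ2·sin²(Δλ/2)=0.5002737447; c=2·atan2(√a, √(1-a))=1.571343816; dist=6371·c=10011.031 ≈ 10011.0 km; running total=13602.1 km
Leg 2 bearing: y=sinΔλ·cosφ2=0.17586647, x=cosφ1·sinφ2-sinφ1·cosφ2·cosΔλ=-0.98441388; θ=atan2(y, x)=169.8709° ≈ 169.9°
Leg 3: φ1=-1.0692533, φ2=-0.4669402, Δφ=0.6023131, Δλ=2.7036372 rad; a=sin²(Δφ/2)+cosφ1·cosφ2·sin²(Δλ/2)=0.4970389120; c=2·atan2(√a, √(1-a))=1.564874116; dist=6371·c=9969.813 ≈ 9969.8 km; running total=23571.9 km
Leg 3 bearing: y=sinΔλ·cosφ2=0.37869003, x=cosφ1·sinφ2-sinφ1·cosφ2·cosΔλ=-0.92550461; θ=atan2(y, x)=157.7470° ≈ 157.7°
Leg 4: φ1=-0.4669402, φ2=-0.4124353, Δφ=0.0545049, Δλ=-5.3602971 rad; a=sin²(Δφ/2)+cosφ1·cosφ2·sin²(Δλ/2)=0.1629175389; c=2·atan2(√a, √(1-a))=0.830962861; dist=6371·c=5294.064 ≈ 5294.1 km; running total=28866.0 km
Leg 4 bearing: y=sinΔλ·cosφ2=0.73048832, x=cosφ1·sinφ2-sinφ1·cosφ2·cosΔλ=-0.10903425; θ=atan2(y, x)=98.4894° ≈ 98.5°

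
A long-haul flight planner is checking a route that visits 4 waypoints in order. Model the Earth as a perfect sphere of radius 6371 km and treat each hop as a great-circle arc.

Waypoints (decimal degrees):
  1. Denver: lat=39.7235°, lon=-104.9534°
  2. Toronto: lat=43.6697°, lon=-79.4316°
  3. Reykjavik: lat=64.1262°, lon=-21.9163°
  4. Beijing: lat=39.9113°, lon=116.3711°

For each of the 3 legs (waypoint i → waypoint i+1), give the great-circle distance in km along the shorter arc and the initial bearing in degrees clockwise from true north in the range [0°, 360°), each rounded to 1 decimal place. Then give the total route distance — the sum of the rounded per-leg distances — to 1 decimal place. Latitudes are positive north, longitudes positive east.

Leg 1: dist=2154.9 km, bearing=69.9°
Leg 2: dist=4196.3 km, bearing=37.0°
Leg 3: dist=7882.4 km, bearing=32.7°
Total: 14233.6 km

Leg 1: φ1=0.6933059, φ2=0.7621800, Δφ=0.0688742, Δλ=0.4454394 rad; a=sin²(Δφ/2)+cosφ1·cosφ2·sin²(Δλ/2)=0.0283289803; c=2·atan2(√a, √(1-a))=0.338234283; dist=6371·c=2154.891 ≈ 2154.9 km; running total=2154.9 km
Leg 1 bearing: y=sinΔλ·cosφ2=0.31165101, x=cosφ1·sinφ2-sinφ1·cosφ2·cosΔλ=0.11392736; θ=atan2(y, x)=69.9196° ≈ 69.9°
Leg 2: φ1=0.7621800, φ2=1.1192133, Δφ=0.3570333, Δλ=1.0038314 rad; a=sin²(Δφ/2)+cosφ1·cosφ2·sin²(Δλ/2)=0.1045935658; c=2·atan2(√a, √(1-a))=0.658660376; dist=6371·c=4196.325 ≈ 4196.3 km; running total=6351.2 km
Leg 2 bearing: y=sinΔλ·cosφ2=0.36811053, x=cosφ1·sinφ2-sinφ1·cosφ2·cosΔλ=0.48898839; θ=atan2(y, x)=36.9724° ≈ 37.0°
Leg 3: φ1=1.1192133, φ2=0.6965836, Δφ=-0.4226297, Δλ=2.4135704 rad; a=sin²(Δφ/2)+cosφ1·cosφ2·sin²(Δλ/2)=0.3362933784; c=2·atan2(√a, √(1-a))=1.237231708; dist=6371·c=7882.403 ≈ 7882.4 km; running total=14233.6 km
Leg 3 bearing: y=sinΔλ·cosφ2=0.51038331, x=cosφ1·sinφ2-sinφ1·cosφ2·cosΔλ=0.79517888; θ=atan2(y, x)=32.6943° ≈ 32.7°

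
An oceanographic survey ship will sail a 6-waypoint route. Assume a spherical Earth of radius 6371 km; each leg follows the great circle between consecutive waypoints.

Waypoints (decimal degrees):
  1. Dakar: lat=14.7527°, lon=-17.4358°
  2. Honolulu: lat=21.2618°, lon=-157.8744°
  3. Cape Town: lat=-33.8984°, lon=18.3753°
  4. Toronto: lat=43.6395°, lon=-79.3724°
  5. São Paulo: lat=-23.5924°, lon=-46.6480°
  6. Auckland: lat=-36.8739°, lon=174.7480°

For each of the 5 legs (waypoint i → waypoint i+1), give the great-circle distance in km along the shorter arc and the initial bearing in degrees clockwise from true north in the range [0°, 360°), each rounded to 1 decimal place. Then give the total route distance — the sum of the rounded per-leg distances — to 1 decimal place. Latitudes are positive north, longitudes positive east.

Leg 1: φ1=0.2574832, φ2=0.3710884, Δφ=0.1136052, Δλ=-2.4511160 rad; a=sin²(Δφ/2)+cosφ1·cosφ2·sin²(Δλ/2)=0.8012195335; c=2·atan2(√a, √(1-a))=2.217349768; dist=6371·c=14126.735 ≈ 14126.7 km; running total=14126.7 km
Leg 1 bearing: y=sinΔλ·cosφ2=-0.59355269, x=cosφ1·sinφ2-sinφ1·cosφ2·cosΔλ=0.53363131; θ=atan2(y, x)=-48.0430° <0 so +360° → 311.9570° ≈ 312.0°
Leg 2: φ1=0.3710884, φ2=-0.5916387, Δφ=-0.9627271, Δλ=3.0761376 rad; a=sin²(Δφ/2)+cosφ1·cosφ2·sin²(Δλ/2)=0.9870603809; c=2·atan2(√a, √(1-a))=2.913594244; dist=6371·c=18562.509 ≈ 18562.5 km; running total=32689.2 km
Leg 2 bearing: y=sinΔλ·cosφ2=0.05429076, x=cosφ1·sinφ2-sinφ1·cosφ2·cosΔλ=-0.21941116; θ=atan2(y, x)=166.1020° ≈ 166.1°
Leg 3: φ1=-0.5916387, φ2=0.7616530, Δφ=1.3532917, Δλ=-1.7060192 rad; a=sin²(Δφ/2)+cosφ1·cosφ2·sin²(Δλ/2)=0.7329368719; c=2·atan2(√a, √(1-a))=2.055418129; dist=6371·c=13095.069 ≈ 13095.1 km; running total=45784.3 km
Leg 3 bearing: y=sinΔλ·cosφ2=-0.71708986, x=cosφ1·sinφ2-sinφ1·cosφ2·cosΔλ=0.51840504; θ=atan2(y, x)=-54.1357° <0 so +360° → 305.8643° ≈ 305.9°
Leg 4: φ1=0.7616530, φ2=-0.4117651, Δφ=-1.1734180, Δλ=0.5711485 rad; a=sin²(Δφ/2)+cosφ1·cosφ2·sin²(Δλ/2)=0.3591307376; c=2·atan2(√a, √(1-a))=1.285190775; dist=6371·c=8187.950 ≈ 8188.0 km; running total=53972.3 km
Leg 4 bearing: y=sinΔλ·cosφ2=0.49541315, x=cosφ1·sinφ2-sinφ1·cosφ2·cosΔλ=-0.82169898; θ=atan2(y, x)=148.9137° ≈ 148.9°
Leg 5: φ1=-0.4117651, φ2=-0.6435710, Δφ=-0.2318059, Δλ=3.8640892 rad; a=sin²(Δφ/2)+cosφ1·cosφ2·sin²(Δλ/2)=0.6548885518; c=2·atan2(√a, √(1-a))=1.885754922; dist=6371·c=12014.145 ≈ 12014.1 km; running total=65986.4 km
Leg 5 bearing: y=sinΔλ·cosφ2=-0.52897988, x=cosφ1·sinφ2-sinφ1·cosφ2·cosΔλ=-0.79007495; θ=atan2(y, x)=-146.1965° <0 so +360° → 213.8035° ≈ 213.8°

Leg 1: dist=14126.7 km, bearing=312.0°
Leg 2: dist=18562.5 km, bearing=166.1°
Leg 3: dist=13095.1 km, bearing=305.9°
Leg 4: dist=8188.0 km, bearing=148.9°
Leg 5: dist=12014.1 km, bearing=213.8°
Total: 65986.4 km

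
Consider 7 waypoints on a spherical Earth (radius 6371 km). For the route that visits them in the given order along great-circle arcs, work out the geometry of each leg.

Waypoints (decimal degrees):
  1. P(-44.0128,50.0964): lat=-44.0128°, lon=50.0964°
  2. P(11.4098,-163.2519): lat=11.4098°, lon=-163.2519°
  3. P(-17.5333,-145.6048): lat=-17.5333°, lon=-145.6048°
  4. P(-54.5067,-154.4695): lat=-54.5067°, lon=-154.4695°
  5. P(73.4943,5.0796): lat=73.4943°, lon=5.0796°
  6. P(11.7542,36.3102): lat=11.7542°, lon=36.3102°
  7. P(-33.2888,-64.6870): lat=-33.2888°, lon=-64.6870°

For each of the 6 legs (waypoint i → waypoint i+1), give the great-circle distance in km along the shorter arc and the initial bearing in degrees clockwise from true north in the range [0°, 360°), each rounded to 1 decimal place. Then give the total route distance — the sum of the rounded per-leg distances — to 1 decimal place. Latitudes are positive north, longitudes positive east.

Leg 1: φ1=-0.7681683, φ2=0.1991386, Δφ=0.9673069, Δλ=-3.7236303 rad; a=sin²(Δφ/2)+cosφ1·cosφ2·sin²(Δλ/2)=0.8631732760; c=2·atan2(√a, √(1-a))=2.383787808; dist=6371·c=15187.112 ≈ 15187.1 km; running total=15187.1 km
Leg 1 bearing: y=sinΔλ·cosφ2=0.53886314, x=cosφ1·sinφ2-sinφ1·cosφ2·cosΔλ=-0.42666990; θ=atan2(y, x)=128.3721° ≈ 128.4°
Leg 2: φ1=0.1991386, φ2=-0.3060138, Δφ=-0.5051524, Δλ=0.3080000 rad; a=sin²(Δφ/2)+cosφ1·cosφ2·sin²(Δλ/2)=0.0844422310; c=2·atan2(√a, √(1-a))=0.589685636; dist=6371·c=3756.887 ≈ 3756.9 km; running total=18944.0 km
Leg 2 bearing: y=sinΔλ·cosφ2=0.28906947, x=cosφ1·sinφ2-sinφ1·cosφ2·cosΔλ=-0.47506400; θ=atan2(y, x)=148.6801° ≈ 148.7°
Leg 3: φ1=-0.3060138, φ2=-0.9513214, Δφ=-0.6453076, Δλ=-0.1547182 rad; a=sin²(Δφ/2)+cosφ1·cosφ2·sin²(Δλ/2)=0.1038491691; c=2·atan2(√a, √(1-a))=0.656224101; dist=6371·c=4180.804 ≈ 4180.8 km; running total=23124.8 km
Leg 3 bearing: y=sinΔλ·cosφ2=-0.08947263, x=cosφ1·sinφ2-sinφ1·cosφ2·cosΔλ=-0.60353353; θ=atan2(y, x)=-171.5674° <0 so +360° → 188.4326° ≈ 188.4°
Leg 4: φ1=-0.9513214, φ2=1.2827175, Δφ=2.2340389, Δλ=2.7846571 rad; a=sin²(Δφ/2)+cosφ1·cosφ2·sin²(Δλ/2)=0.9675960516; c=2·atan2(√a, √(1-a))=2.779597452; dist=6371·c=17708.815 ≈ 17708.8 km; running total=40833.6 km
Leg 4 bearing: y=sinΔλ·cosφ2=0.09926959, x=cosφ1·sinφ2-sinφ1·cosφ2·cosΔλ=0.33994305; θ=atan2(y, x)=16.2788° ≈ 16.3°
Leg 5: φ1=1.2827175, φ2=0.2051495, Δφ=-1.0775680, Δλ=0.5450768 rad; a=sin²(Δφ/2)+cosφ1·cosφ2·sin²(Δλ/2)=0.2834179992; c=2·atan2(√a, √(1-a))=1.122796071; dist=6371·c=7153.334 ≈ 7153.3 km; running total=47986.9 km
Leg 5 bearing: y=sinΔλ·cosφ2=0.50761144, x=cosφ1·sinφ2-sinφ1·cosφ2·cosΔλ=-0.74478156; θ=atan2(y, x)=145.7233° ≈ 145.7°
Leg 6: φ1=0.2051495, φ2=-0.5809992, Δφ=-0.7861487, Δλ=-1.7627337 rad; a=sin²(Δφ/2)+cosφ1·cosφ2·sin²(Δλ/2)=0.6339631170; c=2·atan2(√a, √(1-a))=1.842036251; dist=6371·c=11735.613 ≈ 11735.6 km; running total=59722.5 km
Leg 6 bearing: y=sinΔλ·cosφ2=-0.82056435, x=cosφ1·sinφ2-sinφ1·cosφ2·cosΔλ=-0.50486600; θ=atan2(y, x)=-121.6026° <0 so +360° → 238.3974° ≈ 238.4°

Leg 1: dist=15187.1 km, bearing=128.4°
Leg 2: dist=3756.9 km, bearing=148.7°
Leg 3: dist=4180.8 km, bearing=188.4°
Leg 4: dist=17708.8 km, bearing=16.3°
Leg 5: dist=7153.3 km, bearing=145.7°
Leg 6: dist=11735.6 km, bearing=238.4°
Total: 59722.5 km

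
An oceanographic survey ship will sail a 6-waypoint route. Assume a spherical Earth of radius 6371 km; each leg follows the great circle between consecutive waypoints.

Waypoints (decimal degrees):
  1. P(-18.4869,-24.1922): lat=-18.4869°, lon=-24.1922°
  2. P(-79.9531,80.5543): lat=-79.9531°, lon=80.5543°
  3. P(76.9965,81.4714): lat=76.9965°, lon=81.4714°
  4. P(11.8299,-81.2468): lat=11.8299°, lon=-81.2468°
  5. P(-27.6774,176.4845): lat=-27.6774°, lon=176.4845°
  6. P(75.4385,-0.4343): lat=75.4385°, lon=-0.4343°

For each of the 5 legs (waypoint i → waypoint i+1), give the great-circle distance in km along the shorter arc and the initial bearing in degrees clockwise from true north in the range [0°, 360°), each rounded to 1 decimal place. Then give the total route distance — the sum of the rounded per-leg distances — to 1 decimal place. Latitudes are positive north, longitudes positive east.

Leg 1: φ1=-0.3226573, φ2=-1.3954448, Δφ=-1.0727876, Δλ=1.8281713 rad; a=sin²(Δφ/2)+cosφ1·cosφ2·sin²(Δλ/2)=0.3649445940; c=2·atan2(√a, √(1-a))=1.297288207; dist=6371·c=8265.023 ≈ 8265.0 km; running total=8265.0 km
Leg 1 bearing: y=sinΔλ·cosφ2=0.16870798, x=cosφ1·sinφ2-sinφ1·cosφ2·cosΔλ=-0.94793342; θ=atan2(y, x)=169.9085° ≈ 169.9°
Leg 2: φ1=-1.3954448, φ2=1.3438424, Δφ=2.7392873, Δλ=0.0160064 rad; a=sin²(Δφ/2)+cosφ1·cosφ2·sin²(Δλ/2)=0.9600829104; c=2·atan2(√a, √(1-a))=2.739300123; dist=6371·c=17452.081 ≈ 17452.1 km; running total=25717.1 km
Leg 2 bearing: y=sinΔλ·cosφ2=0.00360146, x=cosφ1·sinφ2-sinφ1·cosφ2·cosΔλ=0.39151231; θ=atan2(y, x)=0.5270° ≈ 0.5°
Leg 3: φ1=1.3438424, φ2=0.2064707, Δφ=-1.1373717, Δλ=-2.8399683 rad; a=sin²(Δφ/2)+cosφ1·cosφ2·sin²(Δλ/2)=0.5052697244; c=2·atan2(√a, √(1-a))=1.581335971; dist=6371·c=10074.691 ≈ 10074.7 km; running total=35791.8 km
Leg 3 bearing: y=sinΔλ·cosφ2=-0.29076194, x=cosφ1·sinφ2-sinφ1·cosφ2·cosΔλ=0.95673738; θ=atan2(y, x)=-16.9045° <0 so +360° → 343.0955° ≈ 343.1°
Leg 4: φ1=0.2064707, φ2=-0.4830618, Δφ=-0.6895325, Δλ=4.4982598 rad; a=sin²(Δφ/2)+cosφ1·cosφ2·sin²(Δλ/2)=0.6397047007; c=2·atan2(√a, √(1-a))=1.853975284; dist=6371·c=11811.677 ≈ 11811.7 km; running total=47603.5 km
Leg 4 bearing: y=sinΔλ·cosφ2=-0.86535193, x=cosφ1·sinφ2-sinφ1·cosφ2·cosΔλ=-0.41604858; θ=atan2(y, x)=-115.6776° <0 so +360° → 244.3224° ≈ 244.3°
Leg 5: φ1=-0.4830618, φ2=1.3166502, Δφ=1.7997120, Δλ=-3.0878156 rad; a=sin²(Δφ/2)+cosφ1·cosφ2·sin²(Δλ/2)=0.8359507592; c=2·atan2(√a, √(1-a))=2.307569531; dist=6371·c=14701.525 ≈ 14701.5 km; running total=62305.0 km
Leg 5 bearing: y=sinΔλ·cosφ2=-0.01351407, x=cosφ1·sinφ2-sinφ1·cosφ2·cosΔλ=0.74051720; θ=atan2(y, x)=-1.0455° <0 so +360° → 358.9545° ≈ 359.0°

Leg 1: dist=8265.0 km, bearing=169.9°
Leg 2: dist=17452.1 km, bearing=0.5°
Leg 3: dist=10074.7 km, bearing=343.1°
Leg 4: dist=11811.7 km, bearing=244.3°
Leg 5: dist=14701.5 km, bearing=359.0°
Total: 62305.0 km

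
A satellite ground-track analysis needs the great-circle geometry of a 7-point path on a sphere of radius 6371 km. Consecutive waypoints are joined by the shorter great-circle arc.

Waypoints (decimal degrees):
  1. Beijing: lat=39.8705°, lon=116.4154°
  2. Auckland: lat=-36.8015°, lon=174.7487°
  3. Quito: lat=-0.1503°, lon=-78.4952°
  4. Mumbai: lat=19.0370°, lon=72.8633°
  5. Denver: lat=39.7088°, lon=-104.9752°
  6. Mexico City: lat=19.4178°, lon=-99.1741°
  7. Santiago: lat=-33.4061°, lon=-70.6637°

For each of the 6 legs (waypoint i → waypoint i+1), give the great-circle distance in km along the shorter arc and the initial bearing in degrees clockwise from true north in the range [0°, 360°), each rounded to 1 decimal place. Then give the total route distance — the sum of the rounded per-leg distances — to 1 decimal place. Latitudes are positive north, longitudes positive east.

Leg 1: dist=10399.0 km, bearing=136.9°
Leg 2: dist=11481.3 km, bearing=100.3°
Leg 3: dist=16251.0 km, bearing=54.4°
Leg 4: dist=13479.0 km, bearing=358.1°
Leg 5: dist=2323.6 km, bearing=164.5°
Leg 6: dist=6606.8 km, bearing=152.4°
Total: 60540.7 km

Leg 1: φ1=0.6958715, φ2=-0.6423073, Δφ=-1.3381788, Δλ=1.0181081 rad; a=sin²(Δφ/2)+cosφ1·cosφ2·sin²(Δλ/2)=0.5306989623; c=2·atan2(√a, √(1-a))=1.632232892; dist=6371·c=10398.956 ≈ 10399.0 km; running total=10399.0 km
Leg 1 bearing: y=sinΔλ·cosφ2=0.68150223, x=cosφ1·sinφ2-sinφ1·cosφ2·cosΔλ=-0.72923591; θ=atan2(y, x)=136.9379° ≈ 136.9°
Leg 2: φ1=-0.6423073, φ2=-0.0026232, Δφ=0.6396841, Δλ=-4.4199399 rad; a=sin²(Δφ/2)+cosφ1·cosφ2·sin²(Δλ/2)=0.6146363396; c=2·atan2(√a, √(1-a))=1.802126719; dist=6371·c=11481.349 ≈ 11481.3 km; running total=21880.3 km
Leg 2 bearing: y=sinΔλ·cosφ2=0.95753738, x=cosφ1·sinφ2-sinφ1·cosφ2·cosΔλ=-0.17480334; θ=atan2(y, x)=100.3457° ≈ 100.3°
Leg 3: φ1=-0.0026232, φ2=0.3322583, Δφ=0.3348816, Δλ=2.6417042 rad; a=sin²(Δφ/2)+cosφ1·cosφ2·sin²(Δλ/2)=0.9152446295; c=2·atan2(√a, √(1-a))=2.550781765; dist=6371·c=16251.031 ≈ 16251.0 km; running total=38131.3 km
Leg 3 bearing: y=sinΔλ·cosφ2=0.45311234, x=cosφ1·sinφ2-sinφ1·cosφ2·cosΔλ=0.32400123; θ=atan2(y, x)=54.4331° ≈ 54.4°
Leg 4: φ1=0.3322583, φ2=0.6930493, Δφ=0.3607910, Δλ=-3.1038674 rad; a=sin²(Δφ/2)+cosφ1·cosφ2·sin²(Δλ/2)=0.7591592463; c=2·atan2(√a, √(1-a))=2.115679860; dist=6371·c=13478.996 ≈ 13479.0 km; running total=51610.3 km
Leg 4 bearing: y=sinΔλ·cosφ2=-0.02901524, x=cosφ1·sinφ2-sinφ1·cosφ2·cosΔλ=0.85469530; θ=atan2(y, x)=-1.9443° <0 so +360° → 358.0557° ≈ 358.1°
Leg 5: φ1=0.6930493, φ2=0.3389045, Δφ=-0.3541448, Δλ=0.1012483 rad; a=sin²(Δφ/2)+cosφ1·cosφ2·sin²(Δλ/2)=0.0328861274; c=2·atan2(√a, √(1-a))=0.364708576; dist=6371·c=2323.558 ≈ 2323.6 km; running total=53933.9 km
Leg 5 bearing: y=sinΔλ·cosφ2=0.09532617, x=cosφ1·sinφ2-sinφ1·cosφ2·cosΔλ=-0.34370255; θ=atan2(y, x)=164.4986° ≈ 164.5°
Leg 6: φ1=0.3389045, φ2=-0.5830464, Δφ=-0.9219510, Δλ=0.4976004 rad; a=sin²(Δφ/2)+cosφ1·cosφ2·sin²(Δλ/2)=0.2456047034; c=2·atan2(√a, √(1-a))=1.037016953; dist=6371·c=6606.835 ≈ 6606.8 km; running total=60540.7 km
Leg 6 bearing: y=sinΔλ·cosφ2=0.39846016, x=cosφ1·sinφ2-sinφ1·cosφ2·cosΔλ=-0.76312622; θ=atan2(y, x)=152.4291° ≈ 152.4°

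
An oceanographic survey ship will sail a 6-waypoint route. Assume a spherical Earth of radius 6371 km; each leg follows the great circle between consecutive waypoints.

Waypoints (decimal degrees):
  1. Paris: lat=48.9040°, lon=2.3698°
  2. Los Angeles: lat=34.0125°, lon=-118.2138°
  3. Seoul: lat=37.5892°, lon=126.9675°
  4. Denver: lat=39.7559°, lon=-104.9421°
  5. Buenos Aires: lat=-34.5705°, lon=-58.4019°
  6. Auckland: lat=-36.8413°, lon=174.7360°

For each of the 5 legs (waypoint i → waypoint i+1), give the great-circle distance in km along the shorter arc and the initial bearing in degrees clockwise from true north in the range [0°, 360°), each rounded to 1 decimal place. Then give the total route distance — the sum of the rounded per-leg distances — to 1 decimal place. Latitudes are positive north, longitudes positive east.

Leg 1: dist=9084.8 km, bearing=313.9°
Leg 2: dist=9589.9 km, bearing=313.9°
Leg 3: dist=9916.5 km, bearing=37.2°
Leg 4: dist=9544.9 km, bearing=143.2°
Leg 5: dist=10358.7 km, bearing=219.9°
Total: 48494.8 km

Leg 1: φ1=0.8535358, φ2=0.5936301, Δφ=-0.2599057, Δλ=-2.1045808 rad; a=sin²(Δφ/2)+cosφ1·cosφ2·sin²(Δλ/2)=0.4278376603; c=2·atan2(√a, √(1-a))=1.425965854; dist=6371·c=9084.828 ≈ 9084.8 km; running total=9084.8 km
Leg 1 bearing: y=sinΔλ·cosφ2=-0.71360320, x=cosφ1·sinφ2-sinφ1·cosφ2·cosΔλ=0.68552232; θ=atan2(y, x)=-46.1498° <0 so +360° → 313.8502° ≈ 313.9°
Leg 2: φ1=0.5936301, φ2=0.6560553, Δφ=0.0624252, Δλ=4.2792209 rad; a=sin²(Δφ/2)+cosφ1·cosφ2·sin²(Δλ/2)=0.4672451967; c=2·atan2(√a, √(1-a))=1.505239774; dist=6371·c=9589.883 ≈ 9589.9 km; running total=18674.7 km
Leg 2 bearing: y=sinΔλ·cosφ2=-0.71921857, x=cosφ1·sinφ2-sinφ1·cosφ2·cosΔλ=0.69168862; θ=atan2(y, x)=-46.1178° <0 so +360° → 313.8822° ≈ 313.9°
Leg 3: φ1=0.6560553, φ2=0.6938714, Δφ=0.0378160, Δλ=-4.0475861 rad; a=sin²(Δφ/2)+cosφ1·cosφ2·sin²(Δλ/2)=0.4928516021; c=2·atan2(√a, √(1-a))=1.556499044; dist=6371·c=9916.455 ≈ 9916.5 km; running total=28591.2 km
Leg 3 bearing: y=sinΔλ·cosφ2=0.60505622, x=cosφ1·sinφ2-sinφ1·cosφ2·cosΔλ=0.79605438; θ=atan2(y, x)=37.2373° ≈ 37.2°
Leg 4: φ1=0.6938714, φ2=-0.6033690, Δφ=-1.2972404, Δλ=0.8122797 rad; a=sin²(Δφ/2)+cosφ1·cosφ2·sin²(Δλ/2)=0.4637235072; c=2·atan2(√a, √(1-a))=1.498179538; dist=6371·c=9544.902 ≈ 9544.9 km; running total=38136.1 km
Leg 4 bearing: y=sinΔλ·cosφ2=0.59769156, x=cosφ1·sinφ2-sinφ1·cosφ2·cosΔλ=-0.79843651; θ=atan2(y, x)=143.1823° ≈ 143.2°
Leg 5: φ1=-0.6033690, φ2=-0.6430020, Δφ=-0.0396329, Δλ=4.0690240 rad; a=sin²(Δφ/2)+cosφ1·cosφ2·sin²(Δλ/2)=0.5275482967; c=2·atan2(√a, √(1-a))=1.625920834; dist=6371·c=10358.742 ≈ 10358.7 km; running total=48494.8 km
Leg 5 bearing: y=sinΔλ·cosφ2=-0.64030484, x=cosφ1·sinφ2-sinφ1·cosφ2·cosΔλ=-0.76614233; θ=atan2(y, x)=-140.1127° <0 so +360° → 219.8873° ≈ 219.9°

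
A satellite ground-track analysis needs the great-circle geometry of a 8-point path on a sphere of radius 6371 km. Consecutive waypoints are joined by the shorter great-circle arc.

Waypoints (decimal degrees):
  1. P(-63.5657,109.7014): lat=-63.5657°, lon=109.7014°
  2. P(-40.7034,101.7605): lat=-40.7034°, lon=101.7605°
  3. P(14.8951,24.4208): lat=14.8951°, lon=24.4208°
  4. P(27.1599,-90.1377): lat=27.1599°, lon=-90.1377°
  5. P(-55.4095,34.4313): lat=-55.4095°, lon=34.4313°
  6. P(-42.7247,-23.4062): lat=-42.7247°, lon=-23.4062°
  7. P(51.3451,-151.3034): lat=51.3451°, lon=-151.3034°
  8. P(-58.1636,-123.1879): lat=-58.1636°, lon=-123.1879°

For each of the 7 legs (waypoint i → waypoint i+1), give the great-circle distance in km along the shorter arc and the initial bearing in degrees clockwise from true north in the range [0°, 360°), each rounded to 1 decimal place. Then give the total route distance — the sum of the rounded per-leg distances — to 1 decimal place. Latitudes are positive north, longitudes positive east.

Leg 1: φ1=-1.1094308, φ2=-0.7104083, Δφ=0.3990224, Δλ=-0.1385949 rad; a=sin²(Δφ/2)+cosφ1·cosφ2·sin²(Δλ/2)=0.0408974203; c=2·atan2(√a, √(1-a))=0.407271131; dist=6371·c=2594.724 ≈ 2594.7 km; running total=2594.7 km
Leg 1 bearing: y=sinΔλ·cosφ2=-0.10473211, x=cosφ1·sinφ2-sinφ1·cosφ2·cosΔλ=0.38200847; θ=atan2(y, x)=-15.3316° <0 so +360° → 344.6684° ≈ 344.7°
Leg 2: φ1=-0.7104083, φ2=0.2599685, Δφ=0.9703769, Δλ=-1.3498324 rad; a=sin²(Δφ/2)+cosφ1·cosφ2·sin²(Δλ/2)=0.5035323017; c=2·atan2(√a, √(1-a))=1.577860989; dist=6371·c=10052.552 ≈ 10052.6 km; running total=12647.3 km
Leg 2 bearing: y=sinΔλ·cosφ2=-0.94290168, x=cosφ1·sinφ2-sinφ1·cosφ2·cosΔλ=0.33299626; θ=atan2(y, x)=-70.5488° <0 so +360° → 289.4512° ≈ 289.5°
Leg 3: φ1=0.2599685, φ2=0.4740297, Δφ=0.2140611, Δλ=-1.9994230 rad; a=sin²(Δφ/2)+cosφ1·cosφ2·sin²(Δλ/2)=0.6200155700; c=2·atan2(√a, √(1-a))=1.813194256; dist=6371·c=11551.861 ≈ 11551.9 km; running total=24199.2 km
Leg 3 bearing: y=sinΔλ·cosφ2=-0.80924822, x=cosφ1·sinφ2-sinφ1·cosφ2·cosΔλ=0.53619248; θ=atan2(y, x)=-56.4723° <0 so +360° → 303.5277° ≈ 303.5°
Leg 4: φ1=0.4740297, φ2=-0.9670782, Δφ=-1.4411079, Δλ=2.1741392 rad; a=sin²(Δφ/2)+cosφ1·cosφ2·sin²(Δλ/2)=0.8311913814; c=2·atan2(√a, √(1-a))=2.294791189; dist=6371·c=14620.115 ≈ 14620.1 km; running total=38819.3 km
Leg 4 bearing: y=sinΔλ·cosφ2=0.46747484, x=cosφ1·sinφ2-sinφ1·cosφ2·cosΔλ=-0.58541981; θ=atan2(y, x)=141.3916° ≈ 141.4°
Leg 5: φ1=-0.9670782, φ2=-0.7456867, Δφ=0.2213915, Δλ=-1.0094548 rad; a=sin²(Δφ/2)+cosφ1·cosφ2·sin²(Δλ/2)=0.1097261491; c=2·atan2(√a, √(1-a))=0.675254800; dist=6371·c=4302.048 ≈ 4302.0 km; running total=43121.3 km
Leg 5 bearing: y=sinΔλ·cosφ2=-0.62188834, x=cosφ1·sinφ2-sinφ1·cosφ2·cosΔλ=-0.06324693; θ=atan2(y, x)=-95.8071° <0 so +360° → 264.1929° ≈ 264.2°
Leg 6: φ1=-0.7456867, φ2=0.8961410, Δφ=1.6418277, Δλ=-2.2322272 rad; a=sin²(Δφ/2)+cosφ1·cosφ2·sin²(Δλ/2)=0.9058470467; c=2·atan2(√a, √(1-a))=2.517843058; dist=6371·c=16041.178 ≈ 16041.2 km; running total=59162.5 km
Leg 6 bearing: y=sinΔλ·cosφ2=-0.49290288, x=cosφ1·sinφ2-sinφ1·cosφ2·cosΔλ=0.31336791; θ=atan2(y, x)=-57.5534° <0 so +360° → 302.4466° ≈ 302.4°
Leg 7: φ1=0.8961410, φ2=-1.0151463, Δφ=-1.9112874, Δλ=0.4907080 rad; a=sin²(Δφ/2)+cosφ1·cosφ2·sin²(Δλ/2)=0.6864149200; c=2·atan2(√a, √(1-a))=1.952853212; dist=6371·c=12441.628 ≈ 12441.6 km; running total=71604.1 km
Leg 7 bearing: y=sinΔλ·cosφ2=0.24858258, x=cosφ1·sinφ2-sinφ1·cosφ2·cosΔλ=-0.89398245; θ=atan2(y, x)=164.4608° ≈ 164.5°

Leg 1: dist=2594.7 km, bearing=344.7°
Leg 2: dist=10052.6 km, bearing=289.5°
Leg 3: dist=11551.9 km, bearing=303.5°
Leg 4: dist=14620.1 km, bearing=141.4°
Leg 5: dist=4302.0 km, bearing=264.2°
Leg 6: dist=16041.2 km, bearing=302.4°
Leg 7: dist=12441.6 km, bearing=164.5°
Total: 71604.1 km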